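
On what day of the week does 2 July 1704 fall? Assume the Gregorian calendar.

Wednesday

Doomsday rule: the anchor day for the 1700s is Sunday. For year 04: 4÷12 = 0 r 4, and 4÷4 = 1, so 0+4+1 = 5.
Sunday + 5 ≡ Friday — that's 1704's doomsday.
In July the doomsday date is Jul 11.
Jul 2 is 9 days before Jul 11; 9 mod 7 = 2, so Friday − 2 = Wednesday.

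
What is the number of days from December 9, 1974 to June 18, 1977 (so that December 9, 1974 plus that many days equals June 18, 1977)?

922

Dec 9, 1974 → Dec 9, 1975: 365 days.
Dec 9, 1975 → Dec 9, 1976: 366 days (Feb 29, 1976 is in that span).
Dec 9, 1976 → Jan 9, 1977: 31 days (December has 31).
Jan 9, 1977 → Feb 9, 1977: 31 days (January has 31).
Feb 9, 1977 → Mar 9, 1977: 28 days (February has 28).
Mar 9, 1977 → Apr 9, 1977: 31 days (March has 31).
Apr 9, 1977 → May 9, 1977: 30 days (April has 30).
May 9, 1977 → Jun 9, 1977: 31 days (May has 31).
Jun 9, 1977 → Jun 18, 1977: 9 days.
Total: 922 days.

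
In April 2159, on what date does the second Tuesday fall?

April 1, 2159 is a Sunday.
The first Tuesday is therefore April 3 (2 days later).
The second Tuesday is 3 + 1×7 = April 10.

April 10, 2159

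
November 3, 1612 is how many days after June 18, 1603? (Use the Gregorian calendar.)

Jun 18, 1603 → Jun 18, 1604: 366 days (Feb 29, 1604 is in that span).
Jun 18, 1604 → Jun 18, 1605: 365 days.
Jun 18, 1605 → Jun 18, 1606: 365 days.
Jun 18, 1606 → Jun 18, 1607: 365 days.
Jun 18, 1607 → Jun 18, 1608: 366 days (Feb 29, 1608 is in that span).
Jun 18, 1608 → Jun 18, 1609: 365 days.
Jun 18, 1609 → Jun 18, 1610: 365 days.
Jun 18, 1610 → Jun 18, 1611: 365 days.
Jun 18, 1611 → Jun 18, 1612: 366 days (Feb 29, 1612 is in that span).
Jun 18, 1612 → Jul 18, 1612: 30 days (June has 30).
Jul 18, 1612 → Aug 18, 1612: 31 days (July has 31).
Aug 18, 1612 → Sep 18, 1612: 31 days (August has 31).
Sep 18, 1612 → Oct 18, 1612: 30 days (September has 30).
Oct 18, 1612 → Nov 3, 1612: 16 days.
Total: 3426 days.

3426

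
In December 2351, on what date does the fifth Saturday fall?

December 1, 2351 is a Saturday.
The first Saturday is therefore December 1 (same day).
The fifth Saturday is 1 + 4×7 = December 29.

December 29, 2351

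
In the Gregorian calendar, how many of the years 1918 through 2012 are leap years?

24

Multiples of 4 in [1918,2012]: 24.
Of those, multiples of 100: 1 (not leap unless ÷400).
Multiples of 400: 1.
Leap years = 24 − 1 + 1 = 24.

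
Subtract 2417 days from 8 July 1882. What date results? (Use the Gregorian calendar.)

−365 (one year) → Jul 8, 1881 (2052 left).
−365 (one year) → Jul 8, 1880 (1687 left).
−366 (one year; includes Feb 29, 1880) → Jul 8, 1879 (1321 left).
−365 (one year) → Jul 8, 1878 (956 left).
−365 (one year) → Jul 8, 1877 (591 left).
−365 (one year) → Jul 8, 1876 (226 left).
−8 → Jun 30, 1876 (end of Jun, 30 days; 218 left).
−30 → May 31, 1876 (end of May, 31 days; 188 left).
−31 → Apr 30, 1876 (end of Apr, 30 days; 157 left).
−30 → Mar 31, 1876 (end of Mar, 31 days; 127 left).
−31 → Feb 29, 1876 (end of Feb, 29 days; 96 left).
−29 → Jan 31, 1876 (end of Jan, 31 days; 67 left).
−31 → Dec 31, 1875 (end of Dec, 31 days; 36 left).
−31 → Nov 30, 1875 (end of Nov, 30 days; 5 left).
−5 → Nov 25, 1875.

November 25, 1875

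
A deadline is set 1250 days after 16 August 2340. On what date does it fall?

January 18, 2344

+365 (one year) → Aug 16, 2341 (885 left).
+365 (one year) → Aug 16, 2342 (520 left).
+365 (one year) → Aug 16, 2343 (155 left).
Aug has 31 days: +16 → Sep 1, 2343 (139 left).
Sep has 30 days: +30 → Oct 1, 2343 (109 left).
Oct has 31 days: +31 → Nov 1, 2343 (78 left).
Nov has 30 days: +30 → Dec 1, 2343 (48 left).
Dec has 31 days: +31 → Jan 1, 2344 (17 left).
+17 → Jan 18, 2344.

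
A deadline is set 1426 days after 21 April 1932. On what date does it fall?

March 17, 1936

+365 (one year) → Apr 21, 1933 (1061 left).
+365 (one year) → Apr 21, 1934 (696 left).
+365 (one year) → Apr 21, 1935 (331 left).
Apr has 30 days: +10 → May 1, 1935 (321 left).
May has 31 days: +31 → Jun 1, 1935 (290 left).
Jun has 30 days: +30 → Jul 1, 1935 (260 left).
Jul has 31 days: +31 → Aug 1, 1935 (229 left).
Aug has 31 days: +31 → Sep 1, 1935 (198 left).
Sep has 30 days: +30 → Oct 1, 1935 (168 left).
Oct has 31 days: +31 → Nov 1, 1935 (137 left).
Nov has 30 days: +30 → Dec 1, 1935 (107 left).
Dec has 31 days: +31 → Jan 1, 1936 (76 left).
Jan has 31 days: +31 → Feb 1, 1936 (45 left).
Feb has 29 days: +29 → Mar 1, 1936 (16 left).
+16 → Mar 17, 1936.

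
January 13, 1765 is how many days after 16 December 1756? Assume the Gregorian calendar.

Dec 16, 1756 → Dec 16, 1757: 365 days.
Dec 16, 1757 → Dec 16, 1758: 365 days.
Dec 16, 1758 → Dec 16, 1759: 365 days.
Dec 16, 1759 → Dec 16, 1760: 366 days (Feb 29, 1760 is in that span).
Dec 16, 1760 → Dec 16, 1761: 365 days.
Dec 16, 1761 → Dec 16, 1762: 365 days.
Dec 16, 1762 → Dec 16, 1763: 365 days.
Dec 16, 1763 → Jan 16, 1764: 31 days (December has 31).
Jan 16, 1764 → Feb 16, 1764: 31 days (January has 31).
Feb 16, 1764 → Mar 16, 1764: 29 days (February has 29).
Mar 16, 1764 → Apr 16, 1764: 31 days (March has 31).
Apr 16, 1764 → May 16, 1764: 30 days (April has 30).
May 16, 1764 → Jun 16, 1764: 31 days (May has 31).
Jun 16, 1764 → Jul 16, 1764: 30 days (June has 30).
Jul 16, 1764 → Aug 16, 1764: 31 days (July has 31).
Aug 16, 1764 → Sep 16, 1764: 31 days (August has 31).
Sep 16, 1764 → Oct 16, 1764: 30 days (September has 30).
Oct 16, 1764 → Nov 16, 1764: 31 days (October has 31).
Nov 16, 1764 → Dec 16, 1764: 30 days (November has 30).
Dec 16, 1764 → Jan 13, 1765: 28 days.
Total: 2950 days.

2950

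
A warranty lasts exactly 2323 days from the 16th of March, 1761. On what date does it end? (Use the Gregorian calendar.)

+365 (one year) → Mar 16, 1762 (1958 left).
+365 (one year) → Mar 16, 1763 (1593 left).
+366 (one year; includes Feb 29, 1764) → Mar 16, 1764 (1227 left).
+365 (one year) → Mar 16, 1765 (862 left).
+365 (one year) → Mar 16, 1766 (497 left).
+365 (one year) → Mar 16, 1767 (132 left).
Mar has 31 days: +16 → Apr 1, 1767 (116 left).
Apr has 30 days: +30 → May 1, 1767 (86 left).
May has 31 days: +31 → Jun 1, 1767 (55 left).
Jun has 30 days: +30 → Jul 1, 1767 (25 left).
+25 → Jul 26, 1767.

July 26, 1767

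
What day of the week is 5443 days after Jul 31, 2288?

Saturday

First find the weekday of Jul 31, 2288. Doomsday rule: the anchor day for the 2200s is Friday. For year 88: 88÷12 = 7 r 4, and 4÷4 = 1, so 7+4+1 = 12.
Friday + 12 ≡ Wednesday — that's 2288's doomsday.
In July the doomsday date is Jul 11.
Jul 31 is 20 days after Jul 11; 20 mod 7 = 6, so Wednesday + 6 = Tuesday.
5443 mod 7 = 4, so 5443 days after a Tuesday is Tuesday + 4 = Saturday.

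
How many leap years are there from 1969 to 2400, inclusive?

Multiples of 4 in [1969,2400]: 108.
Of those, multiples of 100: 5 (not leap unless ÷400).
Multiples of 400: 2.
Leap years = 108 − 5 + 2 = 105.

105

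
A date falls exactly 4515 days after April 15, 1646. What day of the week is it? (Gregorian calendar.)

Apr 15, 1646 is a Sunday.
4515 mod 7 = 0, so 4515 days after a Sunday is Sunday + 0 = Sunday.

Sunday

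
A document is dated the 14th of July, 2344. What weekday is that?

Friday

Doomsday rule: the anchor day for the 2300s is Wednesday. For year 44: 44÷12 = 3 r 8, and 8÷4 = 2, so 3+8+2 = 13.
Wednesday + 13 ≡ Tuesday — that's 2344's doomsday.
In July the doomsday date is Jul 11.
Jul 14 is 3 days after Jul 11; 3 mod 7 = 3, so Tuesday + 3 = Friday.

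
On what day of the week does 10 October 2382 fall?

Doomsday rule: the anchor day for the 2300s is Wednesday. For year 82: 82÷12 = 6 r 10, and 10÷4 = 2, so 6+10+2 = 18.
Wednesday + 18 ≡ Sunday — that's 2382's doomsday.
In October the doomsday date is Oct 10.
Oct 10 is the doomsday itself: Sunday.

Sunday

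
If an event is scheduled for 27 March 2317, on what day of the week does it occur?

Tuesday

Doomsday rule: the anchor day for the 2300s is Wednesday. For year 17: 17÷12 = 1 r 5, and 5÷4 = 1, so 1+5+1 = 7.
Wednesday + 7 ≡ Wednesday — that's 2317's doomsday.
In March the doomsday date is Mar 14.
Mar 27 is 13 days after Mar 14; 13 mod 7 = 6, so Wednesday + 6 = Tuesday.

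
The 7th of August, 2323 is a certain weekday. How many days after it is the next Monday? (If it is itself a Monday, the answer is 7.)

6

Aug 7, 2323 is a Tuesday.
From Tuesday to the next Monday is 6 days.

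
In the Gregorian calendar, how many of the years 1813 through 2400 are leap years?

Multiples of 4 in [1813,2400]: 147.
Of those, multiples of 100: 6 (not leap unless ÷400).
Multiples of 400: 2.
Leap years = 147 − 6 + 2 = 143.

143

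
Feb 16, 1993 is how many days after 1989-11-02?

Nov 2, 1989 → Nov 2, 1990: 365 days.
Nov 2, 1990 → Nov 2, 1991: 365 days.
Nov 2, 1991 → Nov 2, 1992: 366 days (Feb 29, 1992 is in that span).
Nov 2, 1992 → Dec 2, 1992: 30 days (November has 30).
Dec 2, 1992 → Jan 2, 1993: 31 days (December has 31).
Jan 2, 1993 → Feb 2, 1993: 31 days (January has 31).
Feb 2, 1993 → Feb 16, 1993: 14 days.
Total: 1202 days.

1202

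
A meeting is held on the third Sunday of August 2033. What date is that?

August 1, 2033 is a Monday.
The first Sunday is therefore August 7 (6 days later).
The third Sunday is 7 + 2×7 = August 21.

August 21, 2033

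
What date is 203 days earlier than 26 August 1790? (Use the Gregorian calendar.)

−26 → Jul 31, 1790 (end of Jul, 31 days; 177 left).
−31 → Jun 30, 1790 (end of Jun, 30 days; 146 left).
−30 → May 31, 1790 (end of May, 31 days; 116 left).
−31 → Apr 30, 1790 (end of Apr, 30 days; 85 left).
−30 → Mar 31, 1790 (end of Mar, 31 days; 55 left).
−31 → Feb 28, 1790 (end of Feb, 28 days; 24 left).
−24 → Feb 4, 1790.

February 4, 1790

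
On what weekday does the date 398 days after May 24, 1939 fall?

Tuesday

May 24, 1939 is a Wednesday.
398 mod 7 = 6, so 398 days after a Wednesday is Wednesday + 6 = Tuesday.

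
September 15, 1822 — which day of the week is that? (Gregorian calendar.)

Sunday

January 1, 1822 is a Tuesday.
Jan 1, 1822 → Feb 1, 1822: 31 days (January has 31).
Feb 1, 1822 → Mar 1, 1822: 28 days (February has 28).
Mar 1, 1822 → Apr 1, 1822: 31 days (March has 31).
Apr 1, 1822 → May 1, 1822: 30 days (April has 30).
May 1, 1822 → Jun 1, 1822: 31 days (May has 31).
Jun 1, 1822 → Jul 1, 1822: 30 days (June has 30).
Jul 1, 1822 → Aug 1, 1822: 31 days (July has 31).
Aug 1, 1822 → Sep 1, 1822: 31 days (August has 31).
Sep 1, 1822 → Sep 15, 1822: 14 days.
Total: 257 days.
257 mod 7 = 5, so Tuesday + 5 = Sunday.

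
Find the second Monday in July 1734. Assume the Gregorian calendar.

July 12, 1734

July 1, 1734 is a Thursday.
The first Monday is therefore July 5 (4 days later).
The second Monday is 5 + 1×7 = July 12.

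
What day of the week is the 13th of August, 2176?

Tuesday

Doomsday rule: the anchor day for the 2100s is Sunday. For year 76: 76÷12 = 6 r 4, and 4÷4 = 1, so 6+4+1 = 11.
Sunday + 11 ≡ Thursday — that's 2176's doomsday.
In August the doomsday date is Aug 8.
Aug 13 is 5 days after Aug 8; 5 mod 7 = 5, so Thursday + 5 = Tuesday.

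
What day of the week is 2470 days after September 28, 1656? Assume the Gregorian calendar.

First find the weekday of Sep 28, 1656. Doomsday rule: the anchor day for the 1600s is Tuesday. For year 56: 56÷12 = 4 r 8, and 8÷4 = 2, so 4+8+2 = 14.
Tuesday + 14 ≡ Tuesday — that's 1656's doomsday.
In September the doomsday date is Sep 5.
Sep 28 is 23 days after Sep 5; 23 mod 7 = 2, so Tuesday + 2 = Thursday.
2470 mod 7 = 6, so 2470 days after a Thursday is Thursday + 6 = Wednesday.

Wednesday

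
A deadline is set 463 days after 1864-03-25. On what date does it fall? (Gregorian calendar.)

July 1, 1865

+365 (one year) → Mar 25, 1865 (98 left).
Mar has 31 days: +7 → Apr 1, 1865 (91 left).
Apr has 30 days: +30 → May 1, 1865 (61 left).
May has 31 days: +31 → Jun 1, 1865 (30 left).
Jun has 30 days: +30 → Jul 1, 1865 (0 left).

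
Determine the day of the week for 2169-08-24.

Doomsday rule: the anchor day for the 2100s is Sunday. For year 69: 69÷12 = 5 r 9, and 9÷4 = 2, so 5+9+2 = 16.
Sunday + 16 ≡ Tuesday — that's 2169's doomsday.
In August the doomsday date is Aug 8.
Aug 24 is 16 days after Aug 8; 16 mod 7 = 2, so Tuesday + 2 = Thursday.

Thursday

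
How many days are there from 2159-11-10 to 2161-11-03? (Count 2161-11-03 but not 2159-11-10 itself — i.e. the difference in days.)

Nov 10, 2159 → Nov 10, 2160: 366 days (Feb 29, 2160 is in that span).
Nov 10, 2160 → Dec 10, 2160: 30 days (November has 30).
Dec 10, 2160 → Jan 10, 2161: 31 days (December has 31).
Jan 10, 2161 → Feb 10, 2161: 31 days (January has 31).
Feb 10, 2161 → Mar 10, 2161: 28 days (February has 28).
Mar 10, 2161 → Apr 10, 2161: 31 days (March has 31).
Apr 10, 2161 → May 10, 2161: 30 days (April has 30).
May 10, 2161 → Jun 10, 2161: 31 days (May has 31).
Jun 10, 2161 → Jul 10, 2161: 30 days (June has 30).
Jul 10, 2161 → Aug 10, 2161: 31 days (July has 31).
Aug 10, 2161 → Sep 10, 2161: 31 days (August has 31).
Sep 10, 2161 → Oct 10, 2161: 30 days (September has 30).
Oct 10, 2161 → Nov 3, 2161: 24 days.
Total: 724 days.

724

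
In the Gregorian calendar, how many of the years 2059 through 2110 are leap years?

12

Multiples of 4 in [2059,2110]: 13.
Of those, multiples of 100: 1 (not leap unless ÷400).
Multiples of 400: 0.
Leap years = 13 − 1 + 0 = 12.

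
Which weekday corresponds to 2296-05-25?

Doomsday rule: the anchor day for the 2200s is Friday. For year 96: 96÷12 = 8 r 0, and 0÷4 = 0, so 8+0+0 = 8.
Friday + 8 ≡ Saturday — that's 2296's doomsday.
In May the doomsday date is May 9.
May 25 is 16 days after May 9; 16 mod 7 = 2, so Saturday + 2 = Monday.

Monday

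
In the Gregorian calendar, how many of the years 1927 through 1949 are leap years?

Multiples of 4 in [1927,1949]: 6.
Of those, multiples of 100: 0 (not leap unless ÷400).
Multiples of 400: 0.
Leap years = 6 − 0 + 0 = 6.

6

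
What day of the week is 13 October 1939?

Friday

Doomsday rule: the anchor day for the 1900s is Wednesday. For year 39: 39÷12 = 3 r 3, and 3÷4 = 0, so 3+3+0 = 6.
Wednesday + 6 ≡ Tuesday — that's 1939's doomsday.
In October the doomsday date is Oct 10.
Oct 13 is 3 days after Oct 10; 3 mod 7 = 3, so Tuesday + 3 = Friday.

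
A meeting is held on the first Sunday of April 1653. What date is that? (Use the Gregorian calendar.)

April 1, 1653 is a Tuesday.
The first Sunday is therefore April 6 (5 days later).

April 6, 1653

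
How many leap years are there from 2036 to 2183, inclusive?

Multiples of 4 in [2036,2183]: 37.
Of those, multiples of 100: 1 (not leap unless ÷400).
Multiples of 400: 0.
Leap years = 37 − 1 + 0 = 36.

36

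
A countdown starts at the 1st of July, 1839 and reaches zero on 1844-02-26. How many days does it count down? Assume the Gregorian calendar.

1701

Jul 1, 1839 → Jul 1, 1840: 366 days (Feb 29, 1840 is in that span).
Jul 1, 1840 → Jul 1, 1841: 365 days.
Jul 1, 1841 → Jul 1, 1842: 365 days.
Jul 1, 1842 → Jul 1, 1843: 365 days.
Jul 1, 1843 → Aug 1, 1843: 31 days (July has 31).
Aug 1, 1843 → Sep 1, 1843: 31 days (August has 31).
Sep 1, 1843 → Oct 1, 1843: 30 days (September has 30).
Oct 1, 1843 → Nov 1, 1843: 31 days (October has 31).
Nov 1, 1843 → Dec 1, 1843: 30 days (November has 30).
Dec 1, 1843 → Jan 1, 1844: 31 days (December has 31).
Jan 1, 1844 → Feb 1, 1844: 31 days (January has 31).
Feb 1, 1844 → Feb 26, 1844: 25 days.
Total: 1701 days.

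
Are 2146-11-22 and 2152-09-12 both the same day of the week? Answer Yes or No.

Yes

From Nov 22, 2146 to Sep 12, 2152 is 2121 days.
2121 mod 7 = 0, so they are the same weekday.
(Nov 22, 2146 is a Tuesday; Sep 12, 2152 is a Tuesday.)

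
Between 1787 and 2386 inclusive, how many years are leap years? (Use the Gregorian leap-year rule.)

Multiples of 4 in [1787,2386]: 150.
Of those, multiples of 100: 6 (not leap unless ÷400).
Multiples of 400: 1.
Leap years = 150 − 6 + 1 = 145.

145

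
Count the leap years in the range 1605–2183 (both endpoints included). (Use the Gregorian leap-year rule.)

140

Multiples of 4 in [1605,2183]: 144.
Of those, multiples of 100: 5 (not leap unless ÷400).
Multiples of 400: 1.
Leap years = 144 − 5 + 1 = 140.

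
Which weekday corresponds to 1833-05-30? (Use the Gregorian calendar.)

January 1, 1833 is a Tuesday.
Jan 1, 1833 → Feb 1, 1833: 31 days (January has 31).
Feb 1, 1833 → Mar 1, 1833: 28 days (February has 28).
Mar 1, 1833 → Apr 1, 1833: 31 days (March has 31).
Apr 1, 1833 → May 1, 1833: 30 days (April has 30).
May 1, 1833 → May 30, 1833: 29 days.
Total: 149 days.
149 mod 7 = 2, so Tuesday + 2 = Thursday.

Thursday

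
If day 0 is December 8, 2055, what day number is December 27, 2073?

6594

Dec 8, 2055 → Dec 8, 2056: 366 days (Feb 29, 2056 is in that span).
Dec 8, 2056 → Dec 8, 2057: 365 days.
Dec 8, 2057 → Dec 8, 2058: 365 days.
Dec 8, 2058 → Dec 8, 2059: 365 days.
Dec 8, 2059 → Dec 8, 2060: 366 days (Feb 29, 2060 is in that span).
Dec 8, 2060 → Dec 8, 2061: 365 days.
Dec 8, 2061 → Dec 8, 2062: 365 days.
Dec 8, 2062 → Dec 8, 2063: 365 days.
Dec 8, 2063 → Dec 8, 2064: 366 days (Feb 29, 2064 is in that span).
Dec 8, 2064 → Dec 8, 2065: 365 days.
Dec 8, 2065 → Dec 8, 2066: 365 days.
Dec 8, 2066 → Dec 8, 2067: 365 days.
Dec 8, 2067 → Dec 8, 2068: 366 days (Feb 29, 2068 is in that span).
Dec 8, 2068 → Dec 8, 2069: 365 days.
Dec 8, 2069 → Dec 8, 2070: 365 days.
Dec 8, 2070 → Dec 8, 2071: 365 days.
Dec 8, 2071 → Dec 8, 2072: 366 days (Feb 29, 2072 is in that span).
Dec 8, 2072 → Jan 8, 2073: 31 days (December has 31).
Jan 8, 2073 → Feb 8, 2073: 31 days (January has 31).
Feb 8, 2073 → Mar 8, 2073: 28 days (February has 28).
Mar 8, 2073 → Apr 8, 2073: 31 days (March has 31).
Apr 8, 2073 → May 8, 2073: 30 days (April has 30).
May 8, 2073 → Jun 8, 2073: 31 days (May has 31).
Jun 8, 2073 → Jul 8, 2073: 30 days (June has 30).
Jul 8, 2073 → Aug 8, 2073: 31 days (July has 31).
Aug 8, 2073 → Sep 8, 2073: 31 days (August has 31).
Sep 8, 2073 → Oct 8, 2073: 30 days (September has 30).
Oct 8, 2073 → Nov 8, 2073: 31 days (October has 31).
Nov 8, 2073 → Dec 8, 2073: 30 days (November has 30).
Dec 8, 2073 → Dec 27, 2073: 19 days.
Total: 6594 days.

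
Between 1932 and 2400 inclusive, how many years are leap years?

115

Multiples of 4 in [1932,2400]: 118.
Of those, multiples of 100: 5 (not leap unless ÷400).
Multiples of 400: 2.
Leap years = 118 − 5 + 2 = 115.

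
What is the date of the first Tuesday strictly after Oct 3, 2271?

October 10, 2271

Oct 3, 2271 is a Tuesday.
From Tuesday to the next Tuesday is 7 days.
Oct 3, 2271 + 7 = Oct 10, 2271.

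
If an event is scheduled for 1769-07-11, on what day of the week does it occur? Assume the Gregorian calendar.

Doomsday rule: the anchor day for the 1700s is Sunday. For year 69: 69÷12 = 5 r 9, and 9÷4 = 2, so 5+9+2 = 16.
Sunday + 16 ≡ Tuesday — that's 1769's doomsday.
In July the doomsday date is Jul 11.
Jul 11 is the doomsday itself: Tuesday.

Tuesday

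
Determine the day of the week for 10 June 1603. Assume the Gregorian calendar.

Doomsday rule: the anchor day for the 1600s is Tuesday. For year 03: 3÷12 = 0 r 3, and 3÷4 = 0, so 0+3+0 = 3.
Tuesday + 3 ≡ Friday — that's 1603's doomsday.
In June the doomsday date is Jun 6.
Jun 10 is 4 days after Jun 6; 4 mod 7 = 4, so Friday + 4 = Tuesday.

Tuesday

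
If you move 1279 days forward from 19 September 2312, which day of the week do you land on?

Sep 19, 2312 is a Thursday.
1279 mod 7 = 5, so 1279 days after a Thursday is Thursday + 5 = Tuesday.

Tuesday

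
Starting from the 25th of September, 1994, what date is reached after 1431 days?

+365 (one year) → Sep 25, 1995 (1066 left).
+366 (one year; includes Feb 29, 1996) → Sep 25, 1996 (700 left).
+365 (one year) → Sep 25, 1997 (335 left).
Sep has 30 days: +6 → Oct 1, 1997 (329 left).
Oct has 31 days: +31 → Nov 1, 1997 (298 left).
Nov has 30 days: +30 → Dec 1, 1997 (268 left).
Dec has 31 days: +31 → Jan 1, 1998 (237 left).
Jan has 31 days: +31 → Feb 1, 1998 (206 left).
Feb has 28 days: +28 → Mar 1, 1998 (178 left).
Mar has 31 days: +31 → Apr 1, 1998 (147 left).
Apr has 30 days: +30 → May 1, 1998 (117 left).
May has 31 days: +31 → Jun 1, 1998 (86 left).
Jun has 30 days: +30 → Jul 1, 1998 (56 left).
Jul has 31 days: +31 → Aug 1, 1998 (25 left).
+25 → Aug 26, 1998.

August 26, 1998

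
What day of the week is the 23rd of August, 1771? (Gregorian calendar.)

Friday

Doomsday rule: the anchor day for the 1700s is Sunday. For year 71: 71÷12 = 5 r 11, and 11÷4 = 2, so 5+11+2 = 18.
Sunday + 18 ≡ Thursday — that's 1771's doomsday.
In August the doomsday date is Aug 8.
Aug 23 is 15 days after Aug 8; 15 mod 7 = 1, so Thursday + 1 = Friday.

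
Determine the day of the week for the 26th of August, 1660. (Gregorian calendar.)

Thursday

Doomsday rule: the anchor day for the 1600s is Tuesday. For year 60: 60÷12 = 5 r 0, and 0÷4 = 0, so 5+0+0 = 5.
Tuesday + 5 ≡ Sunday — that's 1660's doomsday.
In August the doomsday date is Aug 8.
Aug 26 is 18 days after Aug 8; 18 mod 7 = 4, so Sunday + 4 = Thursday.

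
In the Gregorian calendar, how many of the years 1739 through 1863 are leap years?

30

Multiples of 4 in [1739,1863]: 31.
Of those, multiples of 100: 1 (not leap unless ÷400).
Multiples of 400: 0.
Leap years = 31 − 1 + 0 = 30.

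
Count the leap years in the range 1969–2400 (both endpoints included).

Multiples of 4 in [1969,2400]: 108.
Of those, multiples of 100: 5 (not leap unless ÷400).
Multiples of 400: 2.
Leap years = 108 − 5 + 2 = 105.

105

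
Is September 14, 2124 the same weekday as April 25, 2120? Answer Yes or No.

From Apr 25, 2120 to Sep 14, 2124 is 1603 days.
1603 mod 7 = 0, so they are the same weekday.
(Apr 25, 2120 is a Thursday; Sep 14, 2124 is a Thursday.)

Yes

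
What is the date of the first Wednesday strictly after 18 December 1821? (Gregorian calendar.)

December 19, 1821

Dec 18, 1821 is a Tuesday.
From Tuesday to the next Wednesday is 1 day.
Dec 18, 1821 + 1 = Dec 19, 1821.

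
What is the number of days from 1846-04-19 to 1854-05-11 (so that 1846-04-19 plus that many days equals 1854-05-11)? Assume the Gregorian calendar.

2944

Apr 19, 1846 → Apr 19, 1847: 365 days.
Apr 19, 1847 → Apr 19, 1848: 366 days (Feb 29, 1848 is in that span).
Apr 19, 1848 → Apr 19, 1849: 365 days.
Apr 19, 1849 → Apr 19, 1850: 365 days.
Apr 19, 1850 → Apr 19, 1851: 365 days.
Apr 19, 1851 → Apr 19, 1852: 366 days (Feb 29, 1852 is in that span).
Apr 19, 1852 → Apr 19, 1853: 365 days.
Apr 19, 1853 → May 19, 1853: 30 days (April has 30).
May 19, 1853 → Jun 19, 1853: 31 days (May has 31).
Jun 19, 1853 → Jul 19, 1853: 30 days (June has 30).
Jul 19, 1853 → Aug 19, 1853: 31 days (July has 31).
Aug 19, 1853 → Sep 19, 1853: 31 days (August has 31).
Sep 19, 1853 → Oct 19, 1853: 30 days (September has 30).
Oct 19, 1853 → Nov 19, 1853: 31 days (October has 31).
Nov 19, 1853 → Dec 19, 1853: 30 days (November has 30).
Dec 19, 1853 → Jan 19, 1854: 31 days (December has 31).
Jan 19, 1854 → Feb 19, 1854: 31 days (January has 31).
Feb 19, 1854 → Mar 19, 1854: 28 days (February has 28).
Mar 19, 1854 → Apr 19, 1854: 31 days (March has 31).
Apr 19, 1854 → May 11, 1854: 22 days.
Total: 2944 days.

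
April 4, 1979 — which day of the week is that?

Wednesday

Doomsday rule: the anchor day for the 1900s is Wednesday. For year 79: 79÷12 = 6 r 7, and 7÷4 = 1, so 6+7+1 = 14.
Wednesday + 14 ≡ Wednesday — that's 1979's doomsday.
In April the doomsday date is Apr 4.
Apr 4 is the doomsday itself: Wednesday.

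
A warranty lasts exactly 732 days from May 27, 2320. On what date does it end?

+365 (one year) → May 27, 2321 (367 left).
May has 31 days: +5 → Jun 1, 2321 (362 left).
Jun has 30 days: +30 → Jul 1, 2321 (332 left).
Jul has 31 days: +31 → Aug 1, 2321 (301 left).
Aug has 31 days: +31 → Sep 1, 2321 (270 left).
Sep has 30 days: +30 → Oct 1, 2321 (240 left).
Oct has 31 days: +31 → Nov 1, 2321 (209 left).
Nov has 30 days: +30 → Dec 1, 2321 (179 left).
Dec has 31 days: +31 → Jan 1, 2322 (148 left).
Jan has 31 days: +31 → Feb 1, 2322 (117 left).
Feb has 28 days: +28 → Mar 1, 2322 (89 left).
Mar has 31 days: +31 → Apr 1, 2322 (58 left).
Apr has 30 days: +30 → May 1, 2322 (28 left).
+28 → May 29, 2322.

May 29, 2322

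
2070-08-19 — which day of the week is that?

Tuesday

January 1, 2070 is a Wednesday.
Jan 1, 2070 → Feb 1, 2070: 31 days (January has 31).
Feb 1, 2070 → Mar 1, 2070: 28 days (February has 28).
Mar 1, 2070 → Apr 1, 2070: 31 days (March has 31).
Apr 1, 2070 → May 1, 2070: 30 days (April has 30).
May 1, 2070 → Jun 1, 2070: 31 days (May has 31).
Jun 1, 2070 → Jul 1, 2070: 30 days (June has 30).
Jul 1, 2070 → Aug 1, 2070: 31 days (July has 31).
Aug 1, 2070 → Aug 19, 2070: 18 days.
Total: 230 days.
230 mod 7 = 6, so Wednesday + 6 = Tuesday.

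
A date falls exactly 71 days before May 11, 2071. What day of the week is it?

First find the weekday of May 11, 2071. Doomsday rule: the anchor day for the 2000s is Tuesday. For year 71: 71÷12 = 5 r 11, and 11÷4 = 2, so 5+11+2 = 18.
Tuesday + 18 ≡ Saturday — that's 2071's doomsday.
In May the doomsday date is May 9.
May 11 is 2 days after May 9; 2 mod 7 = 2, so Saturday + 2 = Monday.
71 mod 7 = 1, so 71 days before a Monday is Monday − 1 = Sunday.

Sunday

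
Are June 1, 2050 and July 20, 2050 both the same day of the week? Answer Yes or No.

From Jun 1, 2050 to Jul 20, 2050 is 49 days.
49 mod 7 = 0, so they are the same weekday.
(Jun 1, 2050 is a Wednesday; Jul 20, 2050 is a Wednesday.)

Yes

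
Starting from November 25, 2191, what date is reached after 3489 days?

+366 (one year; includes Feb 29, 2192) → Nov 25, 2192 (3123 left).
+365 (one year) → Nov 25, 2193 (2758 left).
+365 (one year) → Nov 25, 2194 (2393 left).
+365 (one year) → Nov 25, 2195 (2028 left).
+366 (one year; includes Feb 29, 2196) → Nov 25, 2196 (1662 left).
+365 (one year) → Nov 25, 2197 (1297 left).
+365 (one year) → Nov 25, 2198 (932 left).
+365 (one year) → Nov 25, 2199 (567 left).
+365 (one year) → Nov 25, 2200 (202 left).
Nov has 30 days: +6 → Dec 1, 2200 (196 left).
Dec has 31 days: +31 → Jan 1, 2201 (165 left).
Jan has 31 days: +31 → Feb 1, 2201 (134 left).
Feb has 28 days: +28 → Mar 1, 2201 (106 left).
Mar has 31 days: +31 → Apr 1, 2201 (75 left).
Apr has 30 days: +30 → May 1, 2201 (45 left).
May has 31 days: +31 → Jun 1, 2201 (14 left).
+14 → Jun 15, 2201.

June 15, 2201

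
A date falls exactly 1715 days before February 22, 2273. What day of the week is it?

Saturday

First find the weekday of Feb 22, 2273. Doomsday rule: the anchor day for the 2200s is Friday. For year 73: 73÷12 = 6 r 1, and 1÷4 = 0, so 6+1+0 = 7.
Friday + 7 ≡ Friday — that's 2273's doomsday.
In February the doomsday date is Feb 28 (2273 is not a leap year).
Feb 22 is 6 days before Feb 28; 6 mod 7 = 6, so Friday − 6 = Saturday.
1715 mod 7 = 0, so 1715 days before a Saturday is Saturday − 0 = Saturday.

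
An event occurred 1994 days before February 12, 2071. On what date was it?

−365 (one year) → Feb 12, 2070 (1629 left).
−365 (one year) → Feb 12, 2069 (1264 left).
−366 (one year; includes Feb 29, 2068) → Feb 12, 2068 (898 left).
−365 (one year) → Feb 12, 2067 (533 left).
−365 (one year) → Feb 12, 2066 (168 left).
−12 → Jan 31, 2066 (end of Jan, 31 days; 156 left).
−31 → Dec 31, 2065 (end of Dec, 31 days; 125 left).
−31 → Nov 30, 2065 (end of Nov, 30 days; 94 left).
−30 → Oct 31, 2065 (end of Oct, 31 days; 64 left).
−31 → Sep 30, 2065 (end of Sep, 30 days; 33 left).
−30 → Aug 31, 2065 (end of Aug, 31 days; 3 left).
−3 → Aug 28, 2065.

August 28, 2065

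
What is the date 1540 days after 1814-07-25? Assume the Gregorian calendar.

October 12, 1818

+365 (one year) → Jul 25, 1815 (1175 left).
+366 (one year; includes Feb 29, 1816) → Jul 25, 1816 (809 left).
+365 (one year) → Jul 25, 1817 (444 left).
+365 (one year) → Jul 25, 1818 (79 left).
Jul has 31 days: +7 → Aug 1, 1818 (72 left).
Aug has 31 days: +31 → Sep 1, 1818 (41 left).
Sep has 30 days: +30 → Oct 1, 1818 (11 left).
+11 → Oct 12, 1818.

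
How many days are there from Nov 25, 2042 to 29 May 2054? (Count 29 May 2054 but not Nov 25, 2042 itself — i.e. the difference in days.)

4203

Nov 25, 2042 → Nov 25, 2043: 365 days.
Nov 25, 2043 → Nov 25, 2044: 366 days (Feb 29, 2044 is in that span).
Nov 25, 2044 → Nov 25, 2045: 365 days.
Nov 25, 2045 → Nov 25, 2046: 365 days.
Nov 25, 2046 → Nov 25, 2047: 365 days.
Nov 25, 2047 → Nov 25, 2048: 366 days (Feb 29, 2048 is in that span).
Nov 25, 2048 → Nov 25, 2049: 365 days.
Nov 25, 2049 → Nov 25, 2050: 365 days.
Nov 25, 2050 → Nov 25, 2051: 365 days.
Nov 25, 2051 → Nov 25, 2052: 366 days (Feb 29, 2052 is in that span).
Nov 25, 2052 → Nov 25, 2053: 365 days.
Nov 25, 2053 → Dec 25, 2053: 30 days (November has 30).
Dec 25, 2053 → Jan 25, 2054: 31 days (December has 31).
Jan 25, 2054 → Feb 25, 2054: 31 days (January has 31).
Feb 25, 2054 → Mar 25, 2054: 28 days (February has 28).
Mar 25, 2054 → Apr 25, 2054: 31 days (March has 31).
Apr 25, 2054 → May 25, 2054: 30 days (April has 30).
May 25, 2054 → May 29, 2054: 4 days.
Total: 4203 days.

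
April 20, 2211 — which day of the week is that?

Doomsday rule: the anchor day for the 2200s is Friday. For year 11: 11÷12 = 0 r 11, and 11÷4 = 2, so 0+11+2 = 13.
Friday + 13 ≡ Thursday — that's 2211's doomsday.
In April the doomsday date is Apr 4.
Apr 20 is 16 days after Apr 4; 16 mod 7 = 2, so Thursday + 2 = Saturday.

Saturday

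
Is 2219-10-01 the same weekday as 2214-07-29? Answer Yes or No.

Yes

From Jul 29, 2214 to Oct 1, 2219 is 1890 days.
1890 mod 7 = 0, so they are the same weekday.
(Jul 29, 2214 is a Friday; Oct 1, 2219 is a Friday.)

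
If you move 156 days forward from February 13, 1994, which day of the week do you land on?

First find the weekday of Feb 13, 1994. Doomsday rule: the anchor day for the 1900s is Wednesday. For year 94: 94÷12 = 7 r 10, and 10÷4 = 2, so 7+10+2 = 19.
Wednesday + 19 ≡ Monday — that's 1994's doomsday.
In February the doomsday date is Feb 28 (1994 is not a leap year).
Feb 13 is 15 days before Feb 28; 15 mod 7 = 1, so Monday − 1 = Sunday.
156 mod 7 = 2, so 156 days after a Sunday is Sunday + 2 = Tuesday.

Tuesday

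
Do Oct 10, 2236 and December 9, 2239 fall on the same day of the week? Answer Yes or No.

From Oct 10, 2236 to Dec 9, 2239 is 1155 days.
1155 mod 7 = 0, so they are the same weekday.
(Oct 10, 2236 is a Monday; Dec 9, 2239 is a Monday.)

Yes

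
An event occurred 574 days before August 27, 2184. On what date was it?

−366 (one year; includes Feb 29, 2184) → Aug 27, 2183 (208 left).
−27 → Jul 31, 2183 (end of Jul, 31 days; 181 left).
−31 → Jun 30, 2183 (end of Jun, 30 days; 150 left).
−30 → May 31, 2183 (end of May, 31 days; 120 left).
−31 → Apr 30, 2183 (end of Apr, 30 days; 89 left).
−30 → Mar 31, 2183 (end of Mar, 31 days; 59 left).
−31 → Feb 28, 2183 (end of Feb, 28 days; 28 left).
−28 → Jan 31, 2183 (end of Jan, 31 days; 0 left).

January 31, 2183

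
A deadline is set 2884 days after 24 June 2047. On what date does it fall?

+366 (one year; includes Feb 29, 2048) → Jun 24, 2048 (2518 left).
+365 (one year) → Jun 24, 2049 (2153 left).
+365 (one year) → Jun 24, 2050 (1788 left).
+365 (one year) → Jun 24, 2051 (1423 left).
+366 (one year; includes Feb 29, 2052) → Jun 24, 2052 (1057 left).
+365 (one year) → Jun 24, 2053 (692 left).
+365 (one year) → Jun 24, 2054 (327 left).
Jun has 30 days: +7 → Jul 1, 2054 (320 left).
Jul has 31 days: +31 → Aug 1, 2054 (289 left).
Aug has 31 days: +31 → Sep 1, 2054 (258 left).
Sep has 30 days: +30 → Oct 1, 2054 (228 left).
Oct has 31 days: +31 → Nov 1, 2054 (197 left).
Nov has 30 days: +30 → Dec 1, 2054 (167 left).
Dec has 31 days: +31 → Jan 1, 2055 (136 left).
Jan has 31 days: +31 → Feb 1, 2055 (105 left).
Feb has 28 days: +28 → Mar 1, 2055 (77 left).
Mar has 31 days: +31 → Apr 1, 2055 (46 left).
Apr has 30 days: +30 → May 1, 2055 (16 left).
+16 → May 17, 2055.

May 17, 2055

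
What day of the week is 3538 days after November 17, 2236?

Sunday

Nov 17, 2236 is a Thursday.
3538 mod 7 = 3, so 3538 days after a Thursday is Thursday + 3 = Sunday.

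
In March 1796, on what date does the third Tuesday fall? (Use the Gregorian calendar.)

March 1, 1796 is a Tuesday.
The first Tuesday is therefore March 1 (same day).
The third Tuesday is 1 + 2×7 = March 15.

March 15, 1796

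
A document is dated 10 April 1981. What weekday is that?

Doomsday rule: the anchor day for the 1900s is Wednesday. For year 81: 81÷12 = 6 r 9, and 9÷4 = 2, so 6+9+2 = 17.
Wednesday + 17 ≡ Saturday — that's 1981's doomsday.
In April the doomsday date is Apr 4.
Apr 10 is 6 days after Apr 4; 6 mod 7 = 6, so Saturday + 6 = Friday.

Friday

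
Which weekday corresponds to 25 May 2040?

Doomsday rule: the anchor day for the 2000s is Tuesday. For year 40: 40÷12 = 3 r 4, and 4÷4 = 1, so 3+4+1 = 8.
Tuesday + 8 ≡ Wednesday — that's 2040's doomsday.
In May the doomsday date is May 9.
May 25 is 16 days after May 9; 16 mod 7 = 2, so Wednesday + 2 = Friday.

Friday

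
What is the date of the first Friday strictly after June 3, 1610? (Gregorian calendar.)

June 4, 1610

Jun 3, 1610 is a Thursday.
From Thursday to the next Friday is 1 day.
Jun 3, 1610 + 1 = Jun 4, 1610.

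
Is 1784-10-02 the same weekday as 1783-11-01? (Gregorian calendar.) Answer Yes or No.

From Nov 1, 1783 to Oct 2, 1784 is 336 days.
336 mod 7 = 0, so they are the same weekday.
(Nov 1, 1783 is a Saturday; Oct 2, 1784 is a Saturday.)

Yes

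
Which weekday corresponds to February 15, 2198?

Thursday

Doomsday rule: the anchor day for the 2100s is Sunday. For year 98: 98÷12 = 8 r 2, and 2÷4 = 0, so 8+2+0 = 10.
Sunday + 10 ≡ Wednesday — that's 2198's doomsday.
In February the doomsday date is Feb 28 (2198 is not a leap year).
Feb 15 is 13 days before Feb 28; 13 mod 7 = 6, so Wednesday − 6 = Thursday.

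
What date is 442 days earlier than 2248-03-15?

−366 (one year; includes Feb 29, 2248) → Mar 15, 2247 (76 left).
−15 → Feb 28, 2247 (end of Feb, 28 days; 61 left).
−28 → Jan 31, 2247 (end of Jan, 31 days; 33 left).
−31 → Dec 31, 2246 (end of Dec, 31 days; 2 left).
−2 → Dec 29, 2246.

December 29, 2246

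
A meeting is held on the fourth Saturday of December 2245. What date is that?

December 1, 2245 is a Monday.
The first Saturday is therefore December 6 (5 days later).
The fourth Saturday is 6 + 3×7 = December 27.

December 27, 2245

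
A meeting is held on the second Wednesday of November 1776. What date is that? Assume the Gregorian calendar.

November 13, 1776

November 1, 1776 is a Friday.
The first Wednesday is therefore November 6 (5 days later).
The second Wednesday is 6 + 1×7 = November 13.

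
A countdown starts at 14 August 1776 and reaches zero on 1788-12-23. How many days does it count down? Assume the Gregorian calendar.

Aug 14, 1776 → Aug 14, 1777: 365 days.
Aug 14, 1777 → Aug 14, 1778: 365 days.
Aug 14, 1778 → Aug 14, 1779: 365 days.
Aug 14, 1779 → Aug 14, 1780: 366 days (Feb 29, 1780 is in that span).
Aug 14, 1780 → Aug 14, 1781: 365 days.
Aug 14, 1781 → Aug 14, 1782: 365 days.
Aug 14, 1782 → Aug 14, 1783: 365 days.
Aug 14, 1783 → Aug 14, 1784: 366 days (Feb 29, 1784 is in that span).
Aug 14, 1784 → Aug 14, 1785: 365 days.
Aug 14, 1785 → Aug 14, 1786: 365 days.
Aug 14, 1786 → Aug 14, 1787: 365 days.
Aug 14, 1787 → Aug 14, 1788: 366 days (Feb 29, 1788 is in that span).
Aug 14, 1788 → Sep 14, 1788: 31 days (August has 31).
Sep 14, 1788 → Oct 14, 1788: 30 days (September has 30).
Oct 14, 1788 → Nov 14, 1788: 31 days (October has 31).
Nov 14, 1788 → Dec 14, 1788: 30 days (November has 30).
Dec 14, 1788 → Dec 23, 1788: 9 days.
Total: 4514 days.

4514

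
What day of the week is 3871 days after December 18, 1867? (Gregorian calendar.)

Dec 18, 1867 is a Wednesday.
3871 mod 7 = 0, so 3871 days after a Wednesday is Wednesday + 0 = Wednesday.

Wednesday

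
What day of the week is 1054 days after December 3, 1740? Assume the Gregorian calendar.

Dec 3, 1740 is a Saturday.
1054 mod 7 = 4, so 1054 days after a Saturday is Saturday + 4 = Wednesday.

Wednesday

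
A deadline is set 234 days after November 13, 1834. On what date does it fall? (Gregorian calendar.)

Nov has 30 days: +18 → Dec 1, 1834 (216 left).
Dec has 31 days: +31 → Jan 1, 1835 (185 left).
Jan has 31 days: +31 → Feb 1, 1835 (154 left).
Feb has 28 days: +28 → Mar 1, 1835 (126 left).
Mar has 31 days: +31 → Apr 1, 1835 (95 left).
Apr has 30 days: +30 → May 1, 1835 (65 left).
May has 31 days: +31 → Jun 1, 1835 (34 left).
Jun has 30 days: +30 → Jul 1, 1835 (4 left).
+4 → Jul 5, 1835.

July 5, 1835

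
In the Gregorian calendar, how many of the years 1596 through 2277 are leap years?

166

Multiples of 4 in [1596,2277]: 171.
Of those, multiples of 100: 7 (not leap unless ÷400).
Multiples of 400: 2.
Leap years = 171 − 7 + 2 = 166.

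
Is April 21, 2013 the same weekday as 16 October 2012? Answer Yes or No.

From Oct 16, 2012 to Apr 21, 2013 is 187 days.
187 mod 7 = 5, so they are different weekdays.
(Oct 16, 2012 is a Tuesday; Apr 21, 2013 is a Sunday.)

No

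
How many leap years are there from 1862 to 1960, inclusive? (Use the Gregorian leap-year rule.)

Multiples of 4 in [1862,1960]: 25.
Of those, multiples of 100: 1 (not leap unless ÷400).
Multiples of 400: 0.
Leap years = 25 − 1 + 0 = 24.

24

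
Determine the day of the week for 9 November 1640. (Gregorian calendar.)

Doomsday rule: the anchor day for the 1600s is Tuesday. For year 40: 40÷12 = 3 r 4, and 4÷4 = 1, so 3+4+1 = 8.
Tuesday + 8 ≡ Wednesday — that's 1640's doomsday.
In November the doomsday date is Nov 7.
Nov 9 is 2 days after Nov 7; 2 mod 7 = 2, so Wednesday + 2 = Friday.

Friday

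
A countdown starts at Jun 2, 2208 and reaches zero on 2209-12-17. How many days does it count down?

563

Jun 2, 2208 → Jun 2, 2209: 365 days.
Jun 2, 2209 → Jul 2, 2209: 30 days (June has 30).
Jul 2, 2209 → Aug 2, 2209: 31 days (July has 31).
Aug 2, 2209 → Sep 2, 2209: 31 days (August has 31).
Sep 2, 2209 → Oct 2, 2209: 30 days (September has 30).
Oct 2, 2209 → Nov 2, 2209: 31 days (October has 31).
Nov 2, 2209 → Dec 2, 2209: 30 days (November has 30).
Dec 2, 2209 → Dec 17, 2209: 15 days.
Total: 563 days.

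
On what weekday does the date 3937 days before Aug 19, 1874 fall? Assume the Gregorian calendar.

Sunday

Aug 19, 1874 is a Wednesday.
3937 mod 7 = 3, so 3937 days before a Wednesday is Wednesday − 3 = Sunday.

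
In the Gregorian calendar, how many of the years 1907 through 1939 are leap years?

Multiples of 4 in [1907,1939]: 8.
Of those, multiples of 100: 0 (not leap unless ÷400).
Multiples of 400: 0.
Leap years = 8 − 0 + 0 = 8.

8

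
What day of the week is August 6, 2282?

Sunday

Doomsday rule: the anchor day for the 2200s is Friday. For year 82: 82÷12 = 6 r 10, and 10÷4 = 2, so 6+10+2 = 18.
Friday + 18 ≡ Tuesday — that's 2282's doomsday.
In August the doomsday date is Aug 8.
Aug 6 is 2 days before Aug 8; 2 mod 7 = 2, so Tuesday − 2 = Sunday.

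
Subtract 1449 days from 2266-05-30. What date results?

June 11, 2262

−365 (one year) → May 30, 2265 (1084 left).
−365 (one year) → May 30, 2264 (719 left).
−366 (one year; includes Feb 29, 2264) → May 30, 2263 (353 left).
−30 → Apr 30, 2263 (end of Apr, 30 days; 323 left).
−30 → Mar 31, 2263 (end of Mar, 31 days; 293 left).
−31 → Feb 28, 2263 (end of Feb, 28 days; 262 left).
−28 → Jan 31, 2263 (end of Jan, 31 days; 234 left).
−31 → Dec 31, 2262 (end of Dec, 31 days; 203 left).
−31 → Nov 30, 2262 (end of Nov, 30 days; 172 left).
−30 → Oct 31, 2262 (end of Oct, 31 days; 142 left).
−31 → Sep 30, 2262 (end of Sep, 30 days; 111 left).
−30 → Aug 31, 2262 (end of Aug, 31 days; 81 left).
−31 → Jul 31, 2262 (end of Jul, 31 days; 50 left).
−31 → Jun 30, 2262 (end of Jun, 30 days; 19 left).
−19 → Jun 11, 2262.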